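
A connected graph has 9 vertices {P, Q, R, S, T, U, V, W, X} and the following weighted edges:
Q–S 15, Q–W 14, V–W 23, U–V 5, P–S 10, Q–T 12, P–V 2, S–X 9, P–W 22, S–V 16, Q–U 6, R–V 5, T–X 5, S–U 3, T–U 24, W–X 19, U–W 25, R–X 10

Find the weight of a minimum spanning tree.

49

Grow the tree from V using Prim:
Step 1: cheapest edge leaving the tree is P–V (2); add P.
Step 2: cheapest edge leaving the tree is R–V (5); add R.
Step 3: cheapest edge leaving the tree is U–V (5); add U.
Step 4: cheapest edge leaving the tree is S–U (3); add S.
Step 5: cheapest edge leaving the tree is Q–U (6); add Q.
Step 6: cheapest edge leaving the tree is S–X (9); add X.
Step 7: cheapest edge leaving the tree is T–X (5); add T.
Step 8: cheapest edge leaving the tree is Q–W (14); add W.
MST edges: P–V, R–V, U–V, S–U, Q–U, S–X, T–X, Q–W; total weight 2+5+5+3+6+9+5+14 = 49.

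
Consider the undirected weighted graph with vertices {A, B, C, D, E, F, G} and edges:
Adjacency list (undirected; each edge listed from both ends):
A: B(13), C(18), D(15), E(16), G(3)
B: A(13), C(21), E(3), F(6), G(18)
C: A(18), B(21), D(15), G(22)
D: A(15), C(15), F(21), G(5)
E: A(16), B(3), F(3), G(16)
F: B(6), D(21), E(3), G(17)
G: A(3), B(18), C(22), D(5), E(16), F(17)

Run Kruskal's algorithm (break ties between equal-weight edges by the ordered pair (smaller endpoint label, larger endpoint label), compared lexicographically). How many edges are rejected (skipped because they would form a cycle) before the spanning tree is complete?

2

Kruskal: consider edges lightest-first.
A G (3): add — endpoints in different components.
B E (3): add — endpoints in different components.
E F (3): add — endpoints in different components.
D G (5): add — endpoints in different components.
B F (6): skip — B and F already connected.
A B (13): add — endpoints in different components.
A D (15): skip — A and D already connected.
C D (15): add — endpoints in different components.
Edges rejected before the tree was complete: 2.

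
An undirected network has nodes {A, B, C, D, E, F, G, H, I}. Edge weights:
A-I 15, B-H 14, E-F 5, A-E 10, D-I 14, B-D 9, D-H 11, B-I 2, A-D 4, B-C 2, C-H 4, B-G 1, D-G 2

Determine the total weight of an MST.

30

Grow the tree from I using Prim:
Step 1: frontier [B-I 2, D-I 14, A-I 15] → take B-I (2); add B.
Step 2: frontier [B-G 1, B-C 2, B-D 9, B-H 14, D-I 14, A-I 15] → take B-G (1); add G.
Step 3: frontier [B-C 2, B-D 9, B-H 14, D-G 2, D-I 14, A-I 15] → take B-C (2); add C.
Step 4: frontier [B-D 9, B-H 14, C-H 4, D-G 2, D-I 14, A-I 15] → take D-G (2); add D.
Step 5: frontier [B-H 14, C-H 4, A-D 4, D-H 11, A-I 15] → take A-D (4); add A.
Step 6: frontier [A-E 10, B-H 14, C-H 4, D-H 11] → take C-H (4); add H.
Step 7: frontier [A-E 10] → take A-E (10); add E.
Step 8: frontier [E-F 5] → take E-F (5); add F.
MST edges: B-I, B-G, B-C, D-G, A-D, C-H, A-E, E-F; total weight 2+1+2+2+4+4+10+5 = 30.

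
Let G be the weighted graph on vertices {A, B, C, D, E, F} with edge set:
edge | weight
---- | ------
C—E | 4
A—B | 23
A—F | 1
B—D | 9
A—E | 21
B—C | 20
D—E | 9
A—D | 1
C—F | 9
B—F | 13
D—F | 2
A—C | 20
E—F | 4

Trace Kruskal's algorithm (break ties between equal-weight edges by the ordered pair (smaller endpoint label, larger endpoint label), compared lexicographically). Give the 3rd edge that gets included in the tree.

Kruskal's algorithm — process edges by increasing weight (ties by edge label):
A—D (1): add. Components now {A,D} {B} {C} {E} {F}
A—F (1): add. Components now {A,D,F} {B} {C} {E}
D—F (2): skip — D and F already connected.
C—E (4): add. Components now {A,D,F} {B} {C,E}
E—F (4): add. Components now {A,C,D,E,F} {B}
B—D (9): add. Components now {A,B,C,D,E,F}
The 3rd edge added is C—E.

C-E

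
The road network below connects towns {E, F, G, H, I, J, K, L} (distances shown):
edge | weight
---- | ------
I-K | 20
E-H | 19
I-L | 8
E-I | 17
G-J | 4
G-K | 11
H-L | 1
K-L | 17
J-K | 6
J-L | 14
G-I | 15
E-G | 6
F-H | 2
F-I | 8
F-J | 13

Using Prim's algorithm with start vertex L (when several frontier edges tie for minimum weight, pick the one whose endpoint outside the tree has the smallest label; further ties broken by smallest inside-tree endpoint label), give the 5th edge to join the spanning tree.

Prim, starting at L.
Step 1: cheapest edge leaving the tree is H-L (1); add H.
Step 2: cheapest edge leaving the tree is F-H (2); add F.
Step 3: cheapest edge leaving the tree is F-I (8); add I.
Step 4: cheapest edge leaving the tree is F-J (13); add J.
Step 5: cheapest edge leaving the tree is G-J (4); add G.
Step 6: cheapest edge leaving the tree is E-G (6); add E.
Step 7: cheapest edge leaving the tree is J-K (6); add K.
The 5th edge added is G-J.

G-J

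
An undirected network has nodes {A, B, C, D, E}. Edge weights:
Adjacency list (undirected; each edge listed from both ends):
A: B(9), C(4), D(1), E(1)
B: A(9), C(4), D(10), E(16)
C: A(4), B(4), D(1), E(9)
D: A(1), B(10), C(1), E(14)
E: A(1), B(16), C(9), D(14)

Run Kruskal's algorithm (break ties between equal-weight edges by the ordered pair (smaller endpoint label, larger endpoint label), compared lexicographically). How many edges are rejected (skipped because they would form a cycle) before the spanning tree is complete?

1

Sort edges by weight, then run Kruskal:
A-D (1): add. Components now {A,D} {B} {C} {E}
A-E (1): add. Components now {A,D,E} {B} {C}
C-D (1): add. Components now {A,C,D,E} {B}
A-C (4): skip — A and C already connected.
B-C (4): add. Components now {A,B,C,D,E}
Edges rejected before the tree was complete: 1.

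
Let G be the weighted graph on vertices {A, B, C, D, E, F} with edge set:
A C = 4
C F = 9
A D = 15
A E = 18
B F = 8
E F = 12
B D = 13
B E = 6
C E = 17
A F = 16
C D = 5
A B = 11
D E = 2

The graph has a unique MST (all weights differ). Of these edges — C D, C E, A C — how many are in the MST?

Sort edges by weight, then run Kruskal:
D E (2): add — endpoints in different components.
A C (4): add — endpoints in different components.
C D (5): add — endpoints in different components.
B E (6): add — endpoints in different components.
B F (8): add — endpoints in different components.
MST edge set: {D E, A C, C D, B E, B F}.
Of the listed edges, {C D, A C} are in the MST → 2.

2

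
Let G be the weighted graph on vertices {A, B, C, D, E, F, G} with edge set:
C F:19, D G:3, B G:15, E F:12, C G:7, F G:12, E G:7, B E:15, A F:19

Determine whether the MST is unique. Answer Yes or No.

No

Sort edges by weight, then run Kruskal:
D G (3): add. Components now {A} {B} {C} {D,G} {E} {F}
C G (7): add. Components now {A} {B} {C,D,G} {E} {F}
E G (7): add. Components now {A} {B} {C,D,E,G} {F}
E F (12): add. Components now {A} {B} {C,D,E,F,G}
F G (12): skip — F and G already connected.
B E (15): add. Components now {A} {B,C,D,E,F,G}
B G (15): skip — B and G already connected.
A F (19): add. Components now {A,B,C,D,E,F,G}
Non-tree edge B G has weight 15, equal to the heaviest edge on its tree cycle — swapping gives another MST of the same weight. Not unique.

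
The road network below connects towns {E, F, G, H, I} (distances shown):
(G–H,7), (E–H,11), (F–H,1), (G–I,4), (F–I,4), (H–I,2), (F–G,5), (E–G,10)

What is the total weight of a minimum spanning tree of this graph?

17

Grow the tree from E using Prim:
Step 1: cheapest edge leaving the tree is E–G (10); add G.
Step 2: cheapest edge leaving the tree is G–I (4); add I.
Step 3: cheapest edge leaving the tree is H–I (2); add H.
Step 4: cheapest edge leaving the tree is F–H (1); add F.
MST edges: E–G, G–I, H–I, F–H; total weight 10+4+2+1 = 17.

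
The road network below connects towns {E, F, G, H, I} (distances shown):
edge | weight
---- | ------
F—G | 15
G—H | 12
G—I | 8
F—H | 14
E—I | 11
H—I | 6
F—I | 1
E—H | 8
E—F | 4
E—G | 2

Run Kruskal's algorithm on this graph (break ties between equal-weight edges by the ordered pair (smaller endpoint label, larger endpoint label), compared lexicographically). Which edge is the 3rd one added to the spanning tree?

Kruskal: consider edges lightest-first.
F—I (1): add. Components now {E} {F,I} {G} {H}
E—G (2): add. Components now {E,G} {F,I} {H}
E—F (4): add. Components now {E,F,G,I} {H}
H—I (6): add. Components now {E,F,G,H,I}
The 3rd edge added is E—F.

E-F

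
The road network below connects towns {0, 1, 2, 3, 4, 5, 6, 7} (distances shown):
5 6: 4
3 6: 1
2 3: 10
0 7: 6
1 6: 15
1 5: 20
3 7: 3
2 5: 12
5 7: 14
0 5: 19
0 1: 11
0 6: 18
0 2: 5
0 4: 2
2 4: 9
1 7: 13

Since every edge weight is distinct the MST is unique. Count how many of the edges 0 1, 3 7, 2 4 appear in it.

2

Sort edges by weight, then run Kruskal:
3 6 (1): add — endpoints in different components.
0 4 (2): add — endpoints in different components.
3 7 (3): add — endpoints in different components.
5 6 (4): add — endpoints in different components.
0 2 (5): add — endpoints in different components.
0 7 (6): add — endpoints in different components.
2 4 (9): skip — 2 and 4 already connected.
2 3 (10): skip — 2 and 3 already connected.
0 1 (11): add — endpoints in different components.
MST edge set: {3 6, 0 4, 3 7, 5 6, 0 2, 0 7, 0 1}.
Of the listed edges, {0 1, 3 7} are in the MST → 2.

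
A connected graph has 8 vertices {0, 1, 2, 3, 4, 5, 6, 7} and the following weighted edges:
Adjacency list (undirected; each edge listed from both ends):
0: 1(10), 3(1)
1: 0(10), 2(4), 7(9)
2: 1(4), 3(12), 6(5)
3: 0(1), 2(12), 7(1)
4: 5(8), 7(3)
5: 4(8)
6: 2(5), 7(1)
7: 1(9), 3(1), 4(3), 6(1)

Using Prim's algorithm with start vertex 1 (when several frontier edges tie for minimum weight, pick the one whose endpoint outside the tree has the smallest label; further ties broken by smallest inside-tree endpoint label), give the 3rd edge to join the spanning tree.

Prim's algorithm from 1:
Step 1: cheapest edge leaving the tree is 1-2 (4); add 2.
Step 2: cheapest edge leaving the tree is 2-6 (5); add 6.
Step 3: cheapest edge leaving the tree is 6-7 (1); add 7.
Step 4: cheapest edge leaving the tree is 3-7 (1); add 3.
Step 5: cheapest edge leaving the tree is 0-3 (1); add 0.
Step 6: cheapest edge leaving the tree is 4-7 (3); add 4.
Step 7: cheapest edge leaving the tree is 4-5 (8); add 5.
The 3rd edge added is 6-7.

6-7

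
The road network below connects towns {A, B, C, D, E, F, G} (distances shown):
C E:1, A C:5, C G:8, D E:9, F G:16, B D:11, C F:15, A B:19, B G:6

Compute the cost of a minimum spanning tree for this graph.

Prim, starting at A.
Step 1: frontier [A C 5, A B 19] → take A C (5); add C.
Step 2: frontier [A B 19, C E 1, C G 8, C F 15] → take C E (1); add E.
Step 3: frontier [A B 19, C G 8, C F 15, D E 9] → take C G (8); add G.
Step 4: frontier [A B 19, C F 15, D E 9, B G 6, F G 16] → take B G (6); add B.
Step 5: frontier [B D 11, C F 15, D E 9, F G 16] → take D E (9); add D.
Step 6: frontier [C F 15, F G 16] → take C F (15); add F.
MST edges: A C, C E, C G, B G, D E, C F; total weight 5+1+8+6+9+15 = 44.

44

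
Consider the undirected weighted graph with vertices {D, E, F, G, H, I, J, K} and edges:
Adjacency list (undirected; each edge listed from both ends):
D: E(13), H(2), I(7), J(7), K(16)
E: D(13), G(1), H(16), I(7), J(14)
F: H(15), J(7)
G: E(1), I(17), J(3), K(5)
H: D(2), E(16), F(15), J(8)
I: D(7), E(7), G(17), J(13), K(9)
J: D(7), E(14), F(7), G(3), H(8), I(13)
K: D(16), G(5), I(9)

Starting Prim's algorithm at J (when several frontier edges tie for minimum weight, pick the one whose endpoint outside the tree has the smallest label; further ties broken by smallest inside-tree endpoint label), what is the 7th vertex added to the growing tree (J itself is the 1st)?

F

Prim's algorithm from J:
Step 1: cheapest edge leaving the tree is G J (3); add G.
Step 2: cheapest edge leaving the tree is E G (1); add E.
Step 3: cheapest edge leaving the tree is G K (5); add K.
Step 4: cheapest edge leaving the tree is D J (7); add D.
Step 5: cheapest edge leaving the tree is D H (2); add H.
Step 6: cheapest edge leaving the tree is F J (7); add F.
Step 7: cheapest edge leaving the tree is D I (7); add I.
Vertex order: J, G, E, K, D, H, F, I. The 7th vertex is F.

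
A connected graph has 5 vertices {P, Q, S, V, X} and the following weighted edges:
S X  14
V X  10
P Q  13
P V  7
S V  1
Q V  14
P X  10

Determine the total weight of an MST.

31

Sort edges by weight, then run Kruskal:
S V (1): add. Components now {Q} {S,V} {X} {P}
P V (7): add. Components now {Q} {P,S,V} {X}
P X (10): add. Components now {Q} {P,S,V,X}
V X (10): skip — V and X already connected.
P Q (13): add. Components now {P,Q,S,V,X}
MST edges: S V, P V, P X, P Q; total weight 1+7+10+13 = 31.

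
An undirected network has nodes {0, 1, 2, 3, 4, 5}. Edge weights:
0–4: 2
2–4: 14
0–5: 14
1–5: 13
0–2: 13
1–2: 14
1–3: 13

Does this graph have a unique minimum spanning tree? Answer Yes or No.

No

Kruskal's algorithm — process edges by increasing weight (ties by edge label):
0–4 (2): add — endpoints in different components.
0–2 (13): add — endpoints in different components.
1–3 (13): add — endpoints in different components.
1–5 (13): add — endpoints in different components.
0–5 (14): add — endpoints in different components.
Non-tree edge 1–2 has weight 14, equal to the heaviest edge on its tree cycle — swapping gives another MST of the same weight. Not unique.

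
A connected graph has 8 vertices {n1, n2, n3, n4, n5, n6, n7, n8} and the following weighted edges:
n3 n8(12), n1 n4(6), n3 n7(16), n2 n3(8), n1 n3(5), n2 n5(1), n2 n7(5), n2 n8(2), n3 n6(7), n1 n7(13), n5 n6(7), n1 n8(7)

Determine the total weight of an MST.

Prim's algorithm from n6:
Step 1: frontier [n3 n6 7, n5 n6 7] → take n3 n6 (7); add n3.
Step 2: frontier [n1 n3 5, n2 n3 8, n3 n8 12, n3 n7 16, n5 n6 7] → take n1 n3 (5); add n1.
Step 3: frontier [n1 n4 6, n1 n8 7, n1 n7 13, n2 n3 8, n3 n8 12, n3 n7 16, n5 n6 7] → take n1 n4 (6); add n4.
Step 4: frontier [n1 n8 7, n1 n7 13, n2 n3 8, n3 n8 12, n3 n7 16, n5 n6 7] → take n5 n6 (7); add n5.
Step 5: frontier [n1 n8 7, n1 n7 13, n2 n3 8, n3 n8 12, n3 n7 16, n2 n5 1] → take n2 n5 (1); add n2.
Step 6: frontier [n1 n8 7, n1 n7 13, n2 n8 2, n2 n7 5, n3 n8 12, n3 n7 16] → take n2 n8 (2); add n8.
Step 7: frontier [n1 n7 13, n2 n7 5, n3 n7 16] → take n2 n7 (5); add n7.
MST edges: n3 n6, n1 n3, n1 n4, n5 n6, n2 n5, n2 n8, n2 n7; total weight 7+5+6+7+1+2+5 = 33.

33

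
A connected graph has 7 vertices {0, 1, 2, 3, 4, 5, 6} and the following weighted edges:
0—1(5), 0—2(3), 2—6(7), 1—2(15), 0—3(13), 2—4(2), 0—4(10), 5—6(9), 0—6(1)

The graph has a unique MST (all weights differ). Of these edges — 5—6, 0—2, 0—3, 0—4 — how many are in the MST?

3

Kruskal's algorithm — process edges by increasing weight (ties by edge label):
0—6 (1): add. Components now {0,6} {1} {2} {3} {4} {5}
2—4 (2): add. Components now {0,6} {1} {2,4} {3} {5}
0—2 (3): add. Components now {0,2,4,6} {1} {3} {5}
0—1 (5): add. Components now {0,1,2,4,6} {3} {5}
2—6 (7): skip — 2 and 6 already connected.
5—6 (9): add. Components now {0,1,2,4,5,6} {3}
0—4 (10): skip — 0 and 4 already connected.
0—3 (13): add. Components now {0,1,2,3,4,5,6}
MST edge set: {0—6, 2—4, 0—2, 0—1, 5—6, 0—3}.
Of the listed edges, {5—6, 0—2, 0—3} are in the MST → 3.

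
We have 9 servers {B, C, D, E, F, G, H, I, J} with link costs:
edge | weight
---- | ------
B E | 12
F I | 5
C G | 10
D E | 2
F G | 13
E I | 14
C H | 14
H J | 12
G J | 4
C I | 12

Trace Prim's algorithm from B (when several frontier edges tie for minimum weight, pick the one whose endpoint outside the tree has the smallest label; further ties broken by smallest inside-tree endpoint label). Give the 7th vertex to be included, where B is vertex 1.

G

Grow the tree from B using Prim:
Step 1: cheapest edge leaving the tree is B E (12); add E.
Step 2: cheapest edge leaving the tree is D E (2); add D.
Step 3: cheapest edge leaving the tree is E I (14); add I.
Step 4: cheapest edge leaving the tree is F I (5); add F.
Step 5: cheapest edge leaving the tree is C I (12); add C.
Step 6: cheapest edge leaving the tree is C G (10); add G.
Step 7: cheapest edge leaving the tree is G J (4); add J.
Step 8: cheapest edge leaving the tree is H J (12); add H.
Vertex order: B, E, D, I, F, C, G, J, H. The 7th vertex is G.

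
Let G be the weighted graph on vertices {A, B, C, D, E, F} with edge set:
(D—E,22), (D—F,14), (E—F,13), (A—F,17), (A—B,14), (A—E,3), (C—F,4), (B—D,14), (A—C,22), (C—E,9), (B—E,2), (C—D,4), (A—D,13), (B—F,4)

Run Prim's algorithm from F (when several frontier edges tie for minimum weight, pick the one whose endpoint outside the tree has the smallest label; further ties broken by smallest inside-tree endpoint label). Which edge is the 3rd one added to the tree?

A-E

Grow the tree from F using Prim:
Step 1: frontier [B—F 4, C—F 4, E—F 13, D—F 14, A—F 17] → take B—F (4); add B.
Step 2: frontier [B—E 2, A—B 14, B—D 14, C—F 4, E—F 13, D—F 14, A—F 17] → take B—E (2); add E.
Step 3: frontier [A—B 14, B—D 14, A—E 3, C—E 9, D—E 22, C—F 4, D—F 14, A—F 17] → take A—E (3); add A.
Step 4: frontier [A—D 13, A—C 22, B—D 14, C—E 9, D—E 22, C—F 4, D—F 14] → take C—F (4); add C.
Step 5: frontier [A—D 13, B—D 14, C—D 4, D—E 22, D—F 14] → take C—D (4); add D.
The 3rd edge added is A—E.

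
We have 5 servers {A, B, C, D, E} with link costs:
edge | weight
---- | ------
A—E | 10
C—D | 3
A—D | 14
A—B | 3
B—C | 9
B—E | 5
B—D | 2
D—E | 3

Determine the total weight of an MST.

Prim's algorithm from A:
Step 1: cheapest edge leaving the tree is A—B (3); add B.
Step 2: cheapest edge leaving the tree is B—D (2); add D.
Step 3: cheapest edge leaving the tree is C—D (3); add C.
Step 4: cheapest edge leaving the tree is D—E (3); add E.
MST edges: A—B, B—D, C—D, D—E; total weight 3+2+3+3 = 11.

11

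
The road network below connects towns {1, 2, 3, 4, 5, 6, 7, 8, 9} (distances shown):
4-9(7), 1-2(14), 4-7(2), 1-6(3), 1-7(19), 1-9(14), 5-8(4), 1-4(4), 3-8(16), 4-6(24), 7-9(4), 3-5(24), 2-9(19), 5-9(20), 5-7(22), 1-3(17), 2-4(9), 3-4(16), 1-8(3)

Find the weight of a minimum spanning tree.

45

Grow the tree from 5 using Prim:
Step 1: cheapest edge leaving the tree is 5-8 (4); add 8.
Step 2: cheapest edge leaving the tree is 1-8 (3); add 1.
Step 3: cheapest edge leaving the tree is 1-6 (3); add 6.
Step 4: cheapest edge leaving the tree is 1-4 (4); add 4.
Step 5: cheapest edge leaving the tree is 4-7 (2); add 7.
Step 6: cheapest edge leaving the tree is 7-9 (4); add 9.
Step 7: cheapest edge leaving the tree is 2-4 (9); add 2.
Step 8: cheapest edge leaving the tree is 3-4 (16); add 3.
MST edges: 5-8, 1-8, 1-6, 1-4, 4-7, 7-9, 2-4, 3-4; total weight 4+3+3+4+2+4+9+16 = 45.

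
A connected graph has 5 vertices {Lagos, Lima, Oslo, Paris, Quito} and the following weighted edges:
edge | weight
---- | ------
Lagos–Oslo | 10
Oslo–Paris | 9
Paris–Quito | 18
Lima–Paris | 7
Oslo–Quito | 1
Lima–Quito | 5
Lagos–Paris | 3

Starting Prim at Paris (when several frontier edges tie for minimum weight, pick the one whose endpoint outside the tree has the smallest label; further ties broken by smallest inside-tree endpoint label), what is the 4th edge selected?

Oslo-Quito

Prim's algorithm from Paris:
Step 1: frontier [Lagos–Paris 3, Lima–Paris 7, Oslo–Paris 9, Paris–Quito 18] → take Lagos–Paris (3); add Lagos.
Step 2: frontier [Lagos–Oslo 10, Lima–Paris 7, Oslo–Paris 9, Paris–Quito 18] → take Lima–Paris (7); add Lima.
Step 3: frontier [Lagos–Oslo 10, Lima–Quito 5, Oslo–Paris 9, Paris–Quito 18] → take Lima–Quito (5); add Quito.
Step 4: frontier [Lagos–Oslo 10, Oslo–Paris 9, Oslo–Quito 1] → take Oslo–Quito (1); add Oslo.
The 4th edge added is Oslo–Quito.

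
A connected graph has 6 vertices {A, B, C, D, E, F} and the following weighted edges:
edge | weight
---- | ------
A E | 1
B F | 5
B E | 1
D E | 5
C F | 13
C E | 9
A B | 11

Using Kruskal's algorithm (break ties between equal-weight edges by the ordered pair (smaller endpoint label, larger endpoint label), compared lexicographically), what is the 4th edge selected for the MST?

Sort edges by weight, then run Kruskal:
A E (1): add. Components now {A,E} {B} {C} {D} {F}
B E (1): add. Components now {A,B,E} {C} {D} {F}
B F (5): add. Components now {A,B,E,F} {C} {D}
D E (5): add. Components now {A,B,D,E,F} {C}
C E (9): add. Components now {A,B,C,D,E,F}
The 4th edge added is D E.

D-E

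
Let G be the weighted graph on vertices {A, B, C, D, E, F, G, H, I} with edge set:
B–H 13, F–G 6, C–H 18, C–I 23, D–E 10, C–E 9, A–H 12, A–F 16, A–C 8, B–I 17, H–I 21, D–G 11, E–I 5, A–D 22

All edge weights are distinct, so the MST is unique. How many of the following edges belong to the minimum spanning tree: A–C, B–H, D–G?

3

Kruskal's algorithm — process edges by increasing weight (ties by edge label):
E–I (5): add — endpoints in different components.
F–G (6): add — endpoints in different components.
A–C (8): add — endpoints in different components.
C–E (9): add — endpoints in different components.
D–E (10): add — endpoints in different components.
D–G (11): add — endpoints in different components.
A–H (12): add — endpoints in different components.
B–H (13): add — endpoints in different components.
MST edge set: {E–I, F–G, A–C, C–E, D–E, D–G, A–H, B–H}.
Of the listed edges, {A–C, B–H, D–G} are in the MST → 3.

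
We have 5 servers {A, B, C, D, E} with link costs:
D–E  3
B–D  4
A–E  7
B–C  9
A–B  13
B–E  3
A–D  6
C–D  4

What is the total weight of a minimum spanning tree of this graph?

Prim's algorithm from A:
Step 1: cheapest edge leaving the tree is A–D (6); add D.
Step 2: cheapest edge leaving the tree is D–E (3); add E.
Step 3: cheapest edge leaving the tree is B–E (3); add B.
Step 4: cheapest edge leaving the tree is C–D (4); add C.
MST edges: A–D, D–E, B–E, C–D; total weight 6+3+3+4 = 16.

16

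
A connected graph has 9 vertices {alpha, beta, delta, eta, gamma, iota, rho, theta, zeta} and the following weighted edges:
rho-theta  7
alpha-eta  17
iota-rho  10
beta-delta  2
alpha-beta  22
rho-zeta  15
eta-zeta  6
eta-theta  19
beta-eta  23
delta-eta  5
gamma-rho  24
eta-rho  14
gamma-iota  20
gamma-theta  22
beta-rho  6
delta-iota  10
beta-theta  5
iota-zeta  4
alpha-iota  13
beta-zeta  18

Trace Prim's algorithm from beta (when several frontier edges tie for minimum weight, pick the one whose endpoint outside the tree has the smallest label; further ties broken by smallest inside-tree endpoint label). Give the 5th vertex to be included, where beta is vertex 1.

Prim's algorithm from beta:
Step 1: cheapest edge leaving the tree is beta-delta (2); add delta.
Step 2: cheapest edge leaving the tree is delta-eta (5); add eta.
Step 3: cheapest edge leaving the tree is beta-theta (5); add theta.
Step 4: cheapest edge leaving the tree is beta-rho (6); add rho.
Step 5: cheapest edge leaving the tree is eta-zeta (6); add zeta.
Step 6: cheapest edge leaving the tree is iota-zeta (4); add iota.
Step 7: cheapest edge leaving the tree is alpha-iota (13); add alpha.
Step 8: cheapest edge leaving the tree is gamma-iota (20); add gamma.
Vertex order: beta, delta, eta, theta, rho, zeta, iota, alpha, gamma. The 5th vertex is rho.

rho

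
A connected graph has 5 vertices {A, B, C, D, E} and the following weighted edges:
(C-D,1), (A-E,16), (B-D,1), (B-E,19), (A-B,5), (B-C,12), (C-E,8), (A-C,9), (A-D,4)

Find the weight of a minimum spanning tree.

Sort edges by weight, then run Kruskal:
B-D (1): add — endpoints in different components.
C-D (1): add — endpoints in different components.
A-D (4): add — endpoints in different components.
A-B (5): skip — A and B already connected.
C-E (8): add — endpoints in different components.
MST edges: B-D, C-D, A-D, C-E; total weight 1+1+4+8 = 14.

14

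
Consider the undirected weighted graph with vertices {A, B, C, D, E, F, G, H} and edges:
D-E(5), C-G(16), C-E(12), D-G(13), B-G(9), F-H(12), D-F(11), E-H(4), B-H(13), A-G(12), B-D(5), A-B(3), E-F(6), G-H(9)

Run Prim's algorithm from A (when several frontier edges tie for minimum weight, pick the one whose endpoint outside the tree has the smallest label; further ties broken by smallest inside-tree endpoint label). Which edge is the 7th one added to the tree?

Prim, starting at A.
Step 1: frontier [A-B 3, A-G 12] → take A-B (3); add B.
Step 2: frontier [A-G 12, B-D 5, B-G 9, B-H 13] → take B-D (5); add D.
Step 3: frontier [A-G 12, B-G 9, B-H 13, D-E 5, D-F 11, D-G 13] → take D-E (5); add E.
Step 4: frontier [A-G 12, B-G 9, B-H 13, D-F 11, D-G 13, E-H 4, E-F 6, C-E 12] → take E-H (4); add H.
Step 5: frontier [A-G 12, B-G 9, D-F 11, D-G 13, E-F 6, C-E 12, G-H 9, F-H 12] → take E-F (6); add F.
Step 6: frontier [A-G 12, B-G 9, D-G 13, C-E 12, G-H 9] → take B-G (9); add G.
Step 7: frontier [C-E 12, C-G 16] → take C-E (12); add C.
The 7th edge added is C-E.

C-E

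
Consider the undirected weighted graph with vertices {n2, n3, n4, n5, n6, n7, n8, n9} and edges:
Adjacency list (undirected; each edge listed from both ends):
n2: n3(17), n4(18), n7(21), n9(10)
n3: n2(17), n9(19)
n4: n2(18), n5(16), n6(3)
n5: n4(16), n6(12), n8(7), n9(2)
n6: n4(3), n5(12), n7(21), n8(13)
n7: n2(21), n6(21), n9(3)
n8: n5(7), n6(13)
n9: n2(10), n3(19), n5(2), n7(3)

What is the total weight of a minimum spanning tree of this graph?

54

Prim's algorithm from n8:
Step 1: frontier [n5 n8 7, n6 n8 13] → take n5 n8 (7); add n5.
Step 2: frontier [n5 n9 2, n5 n6 12, n4 n5 16, n6 n8 13] → take n5 n9 (2); add n9.
Step 3: frontier [n5 n6 12, n4 n5 16, n6 n8 13, n7 n9 3, n2 n9 10, n3 n9 19] → take n7 n9 (3); add n7.
Step 4: frontier [n5 n6 12, n4 n5 16, n2 n7 21, n6 n7 21, n6 n8 13, n2 n9 10, n3 n9 19] → take n2 n9 (10); add n2.
Step 5: frontier [n2 n3 17, n2 n4 18, n5 n6 12, n4 n5 16, n6 n7 21, n6 n8 13, n3 n9 19] → take n5 n6 (12); add n6.
Step 6: frontier [n2 n3 17, n2 n4 18, n4 n5 16, n4 n6 3, n3 n9 19] → take n4 n6 (3); add n4.
Step 7: frontier [n2 n3 17, n3 n9 19] → take n2 n3 (17); add n3.
MST edges: n5 n8, n5 n9, n7 n9, n2 n9, n5 n6, n4 n6, n2 n3; total weight 7+2+3+10+12+3+17 = 54.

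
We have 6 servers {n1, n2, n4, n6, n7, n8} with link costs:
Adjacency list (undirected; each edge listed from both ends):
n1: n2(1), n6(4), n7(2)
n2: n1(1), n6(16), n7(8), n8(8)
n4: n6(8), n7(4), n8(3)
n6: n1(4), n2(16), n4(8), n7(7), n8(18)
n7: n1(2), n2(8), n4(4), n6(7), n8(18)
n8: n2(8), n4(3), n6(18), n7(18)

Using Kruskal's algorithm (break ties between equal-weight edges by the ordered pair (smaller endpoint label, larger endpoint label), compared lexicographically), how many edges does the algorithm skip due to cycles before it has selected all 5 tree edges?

Kruskal: consider edges lightest-first.
n1-n2 (1): add — endpoints in different components.
n1-n7 (2): add — endpoints in different components.
n4-n8 (3): add — endpoints in different components.
n1-n6 (4): add — endpoints in different components.
n4-n7 (4): add — endpoints in different components.
Edges rejected before the tree was complete: 0.

0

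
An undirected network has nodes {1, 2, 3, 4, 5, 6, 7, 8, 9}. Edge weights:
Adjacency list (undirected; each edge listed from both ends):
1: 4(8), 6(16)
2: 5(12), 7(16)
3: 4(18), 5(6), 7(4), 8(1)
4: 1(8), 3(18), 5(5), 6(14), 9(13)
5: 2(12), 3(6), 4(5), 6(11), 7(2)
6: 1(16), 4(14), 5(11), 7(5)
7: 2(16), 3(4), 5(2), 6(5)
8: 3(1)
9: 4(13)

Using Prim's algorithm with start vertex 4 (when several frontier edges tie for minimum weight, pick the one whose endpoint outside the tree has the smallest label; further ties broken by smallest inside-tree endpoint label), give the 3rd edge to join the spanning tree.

3-7

Prim, starting at 4.
Step 1: cheapest edge leaving the tree is 4-5 (5); add 5.
Step 2: cheapest edge leaving the tree is 5-7 (2); add 7.
Step 3: cheapest edge leaving the tree is 3-7 (4); add 3.
Step 4: cheapest edge leaving the tree is 3-8 (1); add 8.
Step 5: cheapest edge leaving the tree is 6-7 (5); add 6.
Step 6: cheapest edge leaving the tree is 1-4 (8); add 1.
Step 7: cheapest edge leaving the tree is 2-5 (12); add 2.
Step 8: cheapest edge leaving the tree is 4-9 (13); add 9.
The 3rd edge added is 3-7.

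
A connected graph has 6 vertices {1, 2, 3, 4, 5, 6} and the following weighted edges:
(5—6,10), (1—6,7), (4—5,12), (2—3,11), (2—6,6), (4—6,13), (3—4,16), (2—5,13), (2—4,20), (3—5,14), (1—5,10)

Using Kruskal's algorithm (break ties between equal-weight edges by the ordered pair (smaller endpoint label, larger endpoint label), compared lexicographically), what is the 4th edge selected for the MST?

Sort edges by weight, then run Kruskal:
2—6 (6): add. Components now {1} {2,6} {3} {4} {5}
1—6 (7): add. Components now {1,2,6} {3} {4} {5}
1—5 (10): add. Components now {1,2,5,6} {3} {4}
5—6 (10): skip — 5 and 6 already connected.
2—3 (11): add. Components now {1,2,3,5,6} {4}
4—5 (12): add. Components now {1,2,3,4,5,6}
The 4th edge added is 2—3.

2-3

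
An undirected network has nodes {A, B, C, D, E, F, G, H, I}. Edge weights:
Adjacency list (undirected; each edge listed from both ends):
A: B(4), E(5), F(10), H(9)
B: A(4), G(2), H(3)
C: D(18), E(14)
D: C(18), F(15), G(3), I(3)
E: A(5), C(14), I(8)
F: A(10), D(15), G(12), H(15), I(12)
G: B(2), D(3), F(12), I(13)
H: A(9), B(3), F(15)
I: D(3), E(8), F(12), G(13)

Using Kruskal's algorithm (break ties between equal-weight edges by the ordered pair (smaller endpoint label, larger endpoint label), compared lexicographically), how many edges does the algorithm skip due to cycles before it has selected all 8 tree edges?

Kruskal: consider edges lightest-first.
B G (2): add — endpoints in different components.
B H (3): add — endpoints in different components.
D G (3): add — endpoints in different components.
D I (3): add — endpoints in different components.
A B (4): add — endpoints in different components.
A E (5): add — endpoints in different components.
E I (8): skip — E and I already connected.
A H (9): skip — A and H already connected.
A F (10): add — endpoints in different components.
F G (12): skip — F and G already connected.
F I (12): skip — F and I already connected.
G I (13): skip — G and I already connected.
C E (14): add — endpoints in different components.
Edges rejected before the tree was complete: 5.

5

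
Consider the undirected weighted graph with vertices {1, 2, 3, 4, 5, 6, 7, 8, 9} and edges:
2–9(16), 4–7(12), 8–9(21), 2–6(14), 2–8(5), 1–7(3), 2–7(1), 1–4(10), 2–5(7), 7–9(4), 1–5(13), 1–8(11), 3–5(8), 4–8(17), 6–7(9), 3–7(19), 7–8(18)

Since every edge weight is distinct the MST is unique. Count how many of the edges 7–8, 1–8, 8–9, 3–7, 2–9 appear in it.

Sort edges by weight, then run Kruskal:
2–7 (1): add — endpoints in different components.
1–7 (3): add — endpoints in different components.
7–9 (4): add — endpoints in different components.
2–8 (5): add — endpoints in different components.
2–5 (7): add — endpoints in different components.
3–5 (8): add — endpoints in different components.
6–7 (9): add — endpoints in different components.
1–4 (10): add — endpoints in different components.
MST edge set: {2–7, 1–7, 7–9, 2–8, 2–5, 3–5, 6–7, 1–4}.
Of the listed edges, {} are in the MST → 0.

0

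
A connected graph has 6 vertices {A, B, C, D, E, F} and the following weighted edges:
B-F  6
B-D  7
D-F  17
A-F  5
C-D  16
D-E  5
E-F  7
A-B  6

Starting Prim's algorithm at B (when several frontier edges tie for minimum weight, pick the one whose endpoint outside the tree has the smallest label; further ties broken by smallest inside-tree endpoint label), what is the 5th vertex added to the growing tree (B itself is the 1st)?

E

Prim, starting at B.
Step 1: cheapest edge leaving the tree is A-B (6); add A.
Step 2: cheapest edge leaving the tree is A-F (5); add F.
Step 3: cheapest edge leaving the tree is B-D (7); add D.
Step 4: cheapest edge leaving the tree is D-E (5); add E.
Step 5: cheapest edge leaving the tree is C-D (16); add C.
Vertex order: B, A, F, D, E, C. The 5th vertex is E.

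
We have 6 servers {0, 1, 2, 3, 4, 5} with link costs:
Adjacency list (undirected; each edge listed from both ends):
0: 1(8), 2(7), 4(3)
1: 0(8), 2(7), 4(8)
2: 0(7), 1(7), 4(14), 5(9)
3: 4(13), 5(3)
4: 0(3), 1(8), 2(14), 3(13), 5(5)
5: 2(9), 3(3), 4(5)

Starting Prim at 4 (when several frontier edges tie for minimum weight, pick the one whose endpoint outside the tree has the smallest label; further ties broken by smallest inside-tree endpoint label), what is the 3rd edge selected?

3-5

Prim's algorithm from 4:
Step 1: cheapest edge leaving the tree is 0—4 (3); add 0.
Step 2: cheapest edge leaving the tree is 4—5 (5); add 5.
Step 3: cheapest edge leaving the tree is 3—5 (3); add 3.
Step 4: cheapest edge leaving the tree is 0—2 (7); add 2.
Step 5: cheapest edge leaving the tree is 1—2 (7); add 1.
The 3rd edge added is 3—5.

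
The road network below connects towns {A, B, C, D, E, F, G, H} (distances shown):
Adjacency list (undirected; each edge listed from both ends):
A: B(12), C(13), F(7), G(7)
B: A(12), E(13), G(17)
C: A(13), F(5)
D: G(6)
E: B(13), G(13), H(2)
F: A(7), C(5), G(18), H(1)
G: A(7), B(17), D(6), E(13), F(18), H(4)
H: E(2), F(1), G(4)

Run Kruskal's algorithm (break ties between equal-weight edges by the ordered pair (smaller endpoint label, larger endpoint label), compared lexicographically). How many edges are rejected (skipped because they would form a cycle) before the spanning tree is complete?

1

Kruskal: consider edges lightest-first.
F-H (1): add — endpoints in different components.
E-H (2): add — endpoints in different components.
G-H (4): add — endpoints in different components.
C-F (5): add — endpoints in different components.
D-G (6): add — endpoints in different components.
A-F (7): add — endpoints in different components.
A-G (7): skip — A and G already connected.
A-B (12): add — endpoints in different components.
Edges rejected before the tree was complete: 1.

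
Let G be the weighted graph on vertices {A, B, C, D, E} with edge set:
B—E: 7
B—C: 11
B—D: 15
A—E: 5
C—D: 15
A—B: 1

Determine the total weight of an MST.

Sort edges by weight, then run Kruskal:
A—B (1): add. Components now {A,B} {C} {D} {E}
A—E (5): add. Components now {A,B,E} {C} {D}
B—E (7): skip — B and E already connected.
B—C (11): add. Components now {A,B,C,E} {D}
B—D (15): add. Components now {A,B,C,D,E}
MST edges: A—B, A—E, B—C, B—D; total weight 1+5+11+15 = 32.

32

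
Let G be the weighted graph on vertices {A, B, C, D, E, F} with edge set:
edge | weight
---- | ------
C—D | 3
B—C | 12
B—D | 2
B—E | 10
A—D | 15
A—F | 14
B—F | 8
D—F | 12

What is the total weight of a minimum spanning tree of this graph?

37

Grow the tree from E using Prim:
Step 1: cheapest edge leaving the tree is B—E (10); add B.
Step 2: cheapest edge leaving the tree is B—D (2); add D.
Step 3: cheapest edge leaving the tree is C—D (3); add C.
Step 4: cheapest edge leaving the tree is B—F (8); add F.
Step 5: cheapest edge leaving the tree is A—F (14); add A.
MST edges: B—E, B—D, C—D, B—F, A—F; total weight 10+2+3+8+14 = 37.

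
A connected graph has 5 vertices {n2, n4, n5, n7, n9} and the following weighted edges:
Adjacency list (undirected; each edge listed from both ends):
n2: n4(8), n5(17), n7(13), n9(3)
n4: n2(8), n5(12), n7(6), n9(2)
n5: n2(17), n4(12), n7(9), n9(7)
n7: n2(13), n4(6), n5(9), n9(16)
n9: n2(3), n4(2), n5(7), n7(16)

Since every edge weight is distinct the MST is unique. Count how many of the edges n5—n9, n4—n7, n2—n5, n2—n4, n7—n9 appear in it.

2

Sort edges by weight, then run Kruskal:
n4—n9 (2): add — endpoints in different components.
n2—n9 (3): add — endpoints in different components.
n4—n7 (6): add — endpoints in different components.
n5—n9 (7): add — endpoints in different components.
MST edge set: {n4—n9, n2—n9, n4—n7, n5—n9}.
Of the listed edges, {n5—n9, n4—n7} are in the MST → 2.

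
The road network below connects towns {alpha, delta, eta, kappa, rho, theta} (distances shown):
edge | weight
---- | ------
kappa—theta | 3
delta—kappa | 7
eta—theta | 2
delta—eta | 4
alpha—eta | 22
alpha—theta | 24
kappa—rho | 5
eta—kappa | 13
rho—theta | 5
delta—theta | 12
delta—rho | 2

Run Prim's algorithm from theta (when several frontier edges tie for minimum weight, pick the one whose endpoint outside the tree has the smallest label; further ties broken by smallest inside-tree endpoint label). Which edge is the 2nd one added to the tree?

kappa-theta

Prim's algorithm from theta:
Step 1: cheapest edge leaving the tree is eta—theta (2); add eta.
Step 2: cheapest edge leaving the tree is kappa—theta (3); add kappa.
Step 3: cheapest edge leaving the tree is delta—eta (4); add delta.
Step 4: cheapest edge leaving the tree is delta—rho (2); add rho.
Step 5: cheapest edge leaving the tree is alpha—eta (22); add alpha.
The 2nd edge added is kappa—theta.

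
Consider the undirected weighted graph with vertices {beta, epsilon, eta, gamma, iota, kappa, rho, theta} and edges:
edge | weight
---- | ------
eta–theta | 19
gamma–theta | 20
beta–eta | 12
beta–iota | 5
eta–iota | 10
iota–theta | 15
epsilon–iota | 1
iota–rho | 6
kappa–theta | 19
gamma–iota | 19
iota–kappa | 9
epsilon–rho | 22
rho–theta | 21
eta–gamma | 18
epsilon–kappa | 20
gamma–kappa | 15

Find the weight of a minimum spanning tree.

Kruskal: consider edges lightest-first.
epsilon–iota (1): add — endpoints in different components.
beta–iota (5): add — endpoints in different components.
iota–rho (6): add — endpoints in different components.
iota–kappa (9): add — endpoints in different components.
eta–iota (10): add — endpoints in different components.
beta–eta (12): skip — beta and eta already connected.
gamma–kappa (15): add — endpoints in different components.
iota–theta (15): add — endpoints in different components.
MST edges: epsilon–iota, beta–iota, iota–rho, iota–kappa, eta–iota, gamma–kappa, iota–theta; total weight 1+5+6+9+10+15+15 = 61.

61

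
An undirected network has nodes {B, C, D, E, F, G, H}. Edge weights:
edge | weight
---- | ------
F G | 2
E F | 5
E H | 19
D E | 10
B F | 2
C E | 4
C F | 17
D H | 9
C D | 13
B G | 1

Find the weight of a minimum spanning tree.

Prim, starting at B.
Step 1: cheapest edge leaving the tree is B G (1); add G.
Step 2: cheapest edge leaving the tree is B F (2); add F.
Step 3: cheapest edge leaving the tree is E F (5); add E.
Step 4: cheapest edge leaving the tree is C E (4); add C.
Step 5: cheapest edge leaving the tree is D E (10); add D.
Step 6: cheapest edge leaving the tree is D H (9); add H.
MST edges: B G, B F, E F, C E, D E, D H; total weight 1+2+5+4+10+9 = 31.

31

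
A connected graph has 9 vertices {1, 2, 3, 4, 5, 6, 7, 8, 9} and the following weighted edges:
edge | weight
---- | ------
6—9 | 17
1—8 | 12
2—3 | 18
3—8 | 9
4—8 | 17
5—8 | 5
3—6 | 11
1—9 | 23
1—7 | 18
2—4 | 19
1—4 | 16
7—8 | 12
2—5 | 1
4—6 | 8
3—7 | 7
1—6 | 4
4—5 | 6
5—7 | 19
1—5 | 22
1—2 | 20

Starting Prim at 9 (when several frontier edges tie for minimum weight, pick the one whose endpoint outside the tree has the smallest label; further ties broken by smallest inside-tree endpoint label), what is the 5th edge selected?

2-5

Grow the tree from 9 using Prim:
Step 1: cheapest edge leaving the tree is 6—9 (17); add 6.
Step 2: cheapest edge leaving the tree is 1—6 (4); add 1.
Step 3: cheapest edge leaving the tree is 4—6 (8); add 4.
Step 4: cheapest edge leaving the tree is 4—5 (6); add 5.
Step 5: cheapest edge leaving the tree is 2—5 (1); add 2.
Step 6: cheapest edge leaving the tree is 5—8 (5); add 8.
Step 7: cheapest edge leaving the tree is 3—8 (9); add 3.
Step 8: cheapest edge leaving the tree is 3—7 (7); add 7.
The 5th edge added is 2—5.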